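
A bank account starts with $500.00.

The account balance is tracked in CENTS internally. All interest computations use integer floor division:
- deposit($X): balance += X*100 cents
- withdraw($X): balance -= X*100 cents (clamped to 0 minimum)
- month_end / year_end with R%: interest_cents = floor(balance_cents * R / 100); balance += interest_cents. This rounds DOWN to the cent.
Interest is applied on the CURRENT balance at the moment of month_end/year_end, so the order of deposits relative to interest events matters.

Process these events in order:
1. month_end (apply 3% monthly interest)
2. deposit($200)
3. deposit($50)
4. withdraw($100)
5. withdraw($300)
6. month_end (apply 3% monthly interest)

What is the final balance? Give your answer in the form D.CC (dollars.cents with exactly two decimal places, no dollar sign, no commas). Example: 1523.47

Answer: 375.95

Derivation:
After 1 (month_end (apply 3% monthly interest)): balance=$515.00 total_interest=$15.00
After 2 (deposit($200)): balance=$715.00 total_interest=$15.00
After 3 (deposit($50)): balance=$765.00 total_interest=$15.00
After 4 (withdraw($100)): balance=$665.00 total_interest=$15.00
After 5 (withdraw($300)): balance=$365.00 total_interest=$15.00
After 6 (month_end (apply 3% monthly interest)): balance=$375.95 total_interest=$25.95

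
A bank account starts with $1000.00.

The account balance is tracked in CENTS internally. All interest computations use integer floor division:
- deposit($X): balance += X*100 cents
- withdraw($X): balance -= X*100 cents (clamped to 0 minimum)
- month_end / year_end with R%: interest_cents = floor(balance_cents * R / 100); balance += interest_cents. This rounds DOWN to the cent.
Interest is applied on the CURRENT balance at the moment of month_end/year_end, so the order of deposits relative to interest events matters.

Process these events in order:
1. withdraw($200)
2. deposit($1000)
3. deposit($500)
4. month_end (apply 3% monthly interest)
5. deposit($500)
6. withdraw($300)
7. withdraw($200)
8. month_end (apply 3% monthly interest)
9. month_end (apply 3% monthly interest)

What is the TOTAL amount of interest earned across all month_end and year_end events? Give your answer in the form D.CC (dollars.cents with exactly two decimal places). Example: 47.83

After 1 (withdraw($200)): balance=$800.00 total_interest=$0.00
After 2 (deposit($1000)): balance=$1800.00 total_interest=$0.00
After 3 (deposit($500)): balance=$2300.00 total_interest=$0.00
After 4 (month_end (apply 3% monthly interest)): balance=$2369.00 total_interest=$69.00
After 5 (deposit($500)): balance=$2869.00 total_interest=$69.00
After 6 (withdraw($300)): balance=$2569.00 total_interest=$69.00
After 7 (withdraw($200)): balance=$2369.00 total_interest=$69.00
After 8 (month_end (apply 3% monthly interest)): balance=$2440.07 total_interest=$140.07
After 9 (month_end (apply 3% monthly interest)): balance=$2513.27 total_interest=$213.27

Answer: 213.27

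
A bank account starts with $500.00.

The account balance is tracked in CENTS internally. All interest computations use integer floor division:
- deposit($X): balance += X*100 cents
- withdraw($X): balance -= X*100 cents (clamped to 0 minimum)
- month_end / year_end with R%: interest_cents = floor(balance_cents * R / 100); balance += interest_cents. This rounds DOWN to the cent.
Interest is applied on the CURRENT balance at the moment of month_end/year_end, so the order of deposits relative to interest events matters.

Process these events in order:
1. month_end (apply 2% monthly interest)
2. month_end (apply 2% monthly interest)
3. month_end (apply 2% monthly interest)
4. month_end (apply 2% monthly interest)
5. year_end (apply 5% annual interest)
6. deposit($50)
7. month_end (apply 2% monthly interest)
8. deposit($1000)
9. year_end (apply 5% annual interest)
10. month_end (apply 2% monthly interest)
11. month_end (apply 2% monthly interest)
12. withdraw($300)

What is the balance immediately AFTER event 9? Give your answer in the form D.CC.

Answer: 1712.16

Derivation:
After 1 (month_end (apply 2% monthly interest)): balance=$510.00 total_interest=$10.00
After 2 (month_end (apply 2% monthly interest)): balance=$520.20 total_interest=$20.20
After 3 (month_end (apply 2% monthly interest)): balance=$530.60 total_interest=$30.60
After 4 (month_end (apply 2% monthly interest)): balance=$541.21 total_interest=$41.21
After 5 (year_end (apply 5% annual interest)): balance=$568.27 total_interest=$68.27
After 6 (deposit($50)): balance=$618.27 total_interest=$68.27
After 7 (month_end (apply 2% monthly interest)): balance=$630.63 total_interest=$80.63
After 8 (deposit($1000)): balance=$1630.63 total_interest=$80.63
After 9 (year_end (apply 5% annual interest)): balance=$1712.16 total_interest=$162.16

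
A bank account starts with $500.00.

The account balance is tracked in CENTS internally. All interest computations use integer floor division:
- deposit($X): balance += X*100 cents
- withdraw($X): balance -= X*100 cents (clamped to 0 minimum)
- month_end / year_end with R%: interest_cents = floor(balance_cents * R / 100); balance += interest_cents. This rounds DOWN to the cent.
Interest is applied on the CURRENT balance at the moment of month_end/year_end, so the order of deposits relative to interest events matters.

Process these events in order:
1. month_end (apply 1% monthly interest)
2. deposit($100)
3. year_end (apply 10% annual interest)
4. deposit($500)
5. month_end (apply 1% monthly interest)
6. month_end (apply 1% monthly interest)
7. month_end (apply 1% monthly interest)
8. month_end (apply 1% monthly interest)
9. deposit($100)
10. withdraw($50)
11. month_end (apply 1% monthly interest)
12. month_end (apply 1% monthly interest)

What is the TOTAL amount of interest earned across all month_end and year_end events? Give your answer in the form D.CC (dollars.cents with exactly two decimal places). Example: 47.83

Answer: 138.17

Derivation:
After 1 (month_end (apply 1% monthly interest)): balance=$505.00 total_interest=$5.00
After 2 (deposit($100)): balance=$605.00 total_interest=$5.00
After 3 (year_end (apply 10% annual interest)): balance=$665.50 total_interest=$65.50
After 4 (deposit($500)): balance=$1165.50 total_interest=$65.50
After 5 (month_end (apply 1% monthly interest)): balance=$1177.15 total_interest=$77.15
After 6 (month_end (apply 1% monthly interest)): balance=$1188.92 total_interest=$88.92
After 7 (month_end (apply 1% monthly interest)): balance=$1200.80 total_interest=$100.80
After 8 (month_end (apply 1% monthly interest)): balance=$1212.80 total_interest=$112.80
After 9 (deposit($100)): balance=$1312.80 total_interest=$112.80
After 10 (withdraw($50)): balance=$1262.80 total_interest=$112.80
After 11 (month_end (apply 1% monthly interest)): balance=$1275.42 total_interest=$125.42
After 12 (month_end (apply 1% monthly interest)): balance=$1288.17 total_interest=$138.17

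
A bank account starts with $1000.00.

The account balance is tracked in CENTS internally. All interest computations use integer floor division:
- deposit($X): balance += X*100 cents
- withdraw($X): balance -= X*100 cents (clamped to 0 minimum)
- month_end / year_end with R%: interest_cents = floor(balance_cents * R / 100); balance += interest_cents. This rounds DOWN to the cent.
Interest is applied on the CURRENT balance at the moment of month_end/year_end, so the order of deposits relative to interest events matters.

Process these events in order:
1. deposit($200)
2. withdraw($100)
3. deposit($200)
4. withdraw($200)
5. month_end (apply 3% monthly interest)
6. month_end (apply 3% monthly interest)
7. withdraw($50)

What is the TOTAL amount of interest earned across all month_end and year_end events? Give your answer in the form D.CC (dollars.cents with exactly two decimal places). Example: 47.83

Answer: 66.99

Derivation:
After 1 (deposit($200)): balance=$1200.00 total_interest=$0.00
After 2 (withdraw($100)): balance=$1100.00 total_interest=$0.00
After 3 (deposit($200)): balance=$1300.00 total_interest=$0.00
After 4 (withdraw($200)): balance=$1100.00 total_interest=$0.00
After 5 (month_end (apply 3% monthly interest)): balance=$1133.00 total_interest=$33.00
After 6 (month_end (apply 3% monthly interest)): balance=$1166.99 total_interest=$66.99
After 7 (withdraw($50)): balance=$1116.99 total_interest=$66.99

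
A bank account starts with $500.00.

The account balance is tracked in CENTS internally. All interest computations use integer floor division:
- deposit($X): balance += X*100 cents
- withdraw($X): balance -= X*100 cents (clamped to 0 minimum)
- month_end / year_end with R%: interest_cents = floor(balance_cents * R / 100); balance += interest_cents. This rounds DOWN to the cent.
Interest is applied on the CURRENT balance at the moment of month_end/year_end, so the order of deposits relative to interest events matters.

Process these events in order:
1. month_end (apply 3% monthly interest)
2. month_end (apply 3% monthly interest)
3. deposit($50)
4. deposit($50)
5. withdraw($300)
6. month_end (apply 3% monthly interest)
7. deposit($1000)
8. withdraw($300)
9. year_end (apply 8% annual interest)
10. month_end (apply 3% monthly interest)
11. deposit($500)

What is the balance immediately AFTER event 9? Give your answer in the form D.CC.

After 1 (month_end (apply 3% monthly interest)): balance=$515.00 total_interest=$15.00
After 2 (month_end (apply 3% monthly interest)): balance=$530.45 total_interest=$30.45
After 3 (deposit($50)): balance=$580.45 total_interest=$30.45
After 4 (deposit($50)): balance=$630.45 total_interest=$30.45
After 5 (withdraw($300)): balance=$330.45 total_interest=$30.45
After 6 (month_end (apply 3% monthly interest)): balance=$340.36 total_interest=$40.36
After 7 (deposit($1000)): balance=$1340.36 total_interest=$40.36
After 8 (withdraw($300)): balance=$1040.36 total_interest=$40.36
After 9 (year_end (apply 8% annual interest)): balance=$1123.58 total_interest=$123.58

Answer: 1123.58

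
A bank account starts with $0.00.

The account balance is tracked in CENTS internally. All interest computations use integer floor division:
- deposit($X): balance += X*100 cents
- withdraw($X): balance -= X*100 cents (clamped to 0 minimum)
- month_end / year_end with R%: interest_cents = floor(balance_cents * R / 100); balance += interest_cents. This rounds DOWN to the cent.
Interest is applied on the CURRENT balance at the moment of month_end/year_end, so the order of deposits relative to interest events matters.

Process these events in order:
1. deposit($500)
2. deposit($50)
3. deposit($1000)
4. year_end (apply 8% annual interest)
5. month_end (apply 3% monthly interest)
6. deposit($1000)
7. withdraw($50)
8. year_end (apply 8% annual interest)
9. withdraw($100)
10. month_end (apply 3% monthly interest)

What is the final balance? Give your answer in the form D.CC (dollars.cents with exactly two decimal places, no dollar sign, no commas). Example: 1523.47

After 1 (deposit($500)): balance=$500.00 total_interest=$0.00
After 2 (deposit($50)): balance=$550.00 total_interest=$0.00
After 3 (deposit($1000)): balance=$1550.00 total_interest=$0.00
After 4 (year_end (apply 8% annual interest)): balance=$1674.00 total_interest=$124.00
After 5 (month_end (apply 3% monthly interest)): balance=$1724.22 total_interest=$174.22
After 6 (deposit($1000)): balance=$2724.22 total_interest=$174.22
After 7 (withdraw($50)): balance=$2674.22 total_interest=$174.22
After 8 (year_end (apply 8% annual interest)): balance=$2888.15 total_interest=$388.15
After 9 (withdraw($100)): balance=$2788.15 total_interest=$388.15
After 10 (month_end (apply 3% monthly interest)): balance=$2871.79 total_interest=$471.79

Answer: 2871.79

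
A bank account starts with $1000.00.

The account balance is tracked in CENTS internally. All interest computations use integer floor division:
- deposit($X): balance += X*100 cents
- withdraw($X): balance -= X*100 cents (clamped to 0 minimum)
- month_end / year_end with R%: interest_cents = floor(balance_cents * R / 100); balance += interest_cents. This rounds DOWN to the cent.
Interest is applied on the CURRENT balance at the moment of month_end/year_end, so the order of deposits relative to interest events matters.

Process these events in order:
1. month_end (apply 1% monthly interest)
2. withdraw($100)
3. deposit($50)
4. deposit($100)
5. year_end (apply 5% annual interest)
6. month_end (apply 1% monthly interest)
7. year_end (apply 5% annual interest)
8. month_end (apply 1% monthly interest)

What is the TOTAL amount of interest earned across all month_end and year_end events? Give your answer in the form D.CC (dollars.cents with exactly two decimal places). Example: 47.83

Answer: 142.13

Derivation:
After 1 (month_end (apply 1% monthly interest)): balance=$1010.00 total_interest=$10.00
After 2 (withdraw($100)): balance=$910.00 total_interest=$10.00
After 3 (deposit($50)): balance=$960.00 total_interest=$10.00
After 4 (deposit($100)): balance=$1060.00 total_interest=$10.00
After 5 (year_end (apply 5% annual interest)): balance=$1113.00 total_interest=$63.00
After 6 (month_end (apply 1% monthly interest)): balance=$1124.13 total_interest=$74.13
After 7 (year_end (apply 5% annual interest)): balance=$1180.33 total_interest=$130.33
After 8 (month_end (apply 1% monthly interest)): balance=$1192.13 total_interest=$142.13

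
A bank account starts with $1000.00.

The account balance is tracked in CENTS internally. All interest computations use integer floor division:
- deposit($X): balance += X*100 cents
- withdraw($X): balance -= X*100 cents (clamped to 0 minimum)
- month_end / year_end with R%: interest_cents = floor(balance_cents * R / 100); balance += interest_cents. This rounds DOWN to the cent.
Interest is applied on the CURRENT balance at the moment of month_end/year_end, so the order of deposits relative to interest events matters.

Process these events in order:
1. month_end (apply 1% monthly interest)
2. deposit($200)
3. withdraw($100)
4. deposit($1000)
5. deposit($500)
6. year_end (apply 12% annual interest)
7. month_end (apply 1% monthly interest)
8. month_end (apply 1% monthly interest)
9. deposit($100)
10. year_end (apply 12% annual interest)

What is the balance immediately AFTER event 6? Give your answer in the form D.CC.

Answer: 2923.20

Derivation:
After 1 (month_end (apply 1% monthly interest)): balance=$1010.00 total_interest=$10.00
After 2 (deposit($200)): balance=$1210.00 total_interest=$10.00
After 3 (withdraw($100)): balance=$1110.00 total_interest=$10.00
After 4 (deposit($1000)): balance=$2110.00 total_interest=$10.00
After 5 (deposit($500)): balance=$2610.00 total_interest=$10.00
After 6 (year_end (apply 12% annual interest)): balance=$2923.20 total_interest=$323.20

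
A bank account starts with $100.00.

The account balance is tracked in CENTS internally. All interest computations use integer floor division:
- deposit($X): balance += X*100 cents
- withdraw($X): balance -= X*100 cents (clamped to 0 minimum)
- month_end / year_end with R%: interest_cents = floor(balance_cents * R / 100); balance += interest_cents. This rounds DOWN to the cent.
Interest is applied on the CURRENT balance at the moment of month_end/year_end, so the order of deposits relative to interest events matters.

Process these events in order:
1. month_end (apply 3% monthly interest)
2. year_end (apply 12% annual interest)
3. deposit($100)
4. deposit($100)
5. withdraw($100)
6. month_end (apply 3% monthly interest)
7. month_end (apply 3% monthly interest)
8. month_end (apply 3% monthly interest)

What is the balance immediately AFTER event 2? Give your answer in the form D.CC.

After 1 (month_end (apply 3% monthly interest)): balance=$103.00 total_interest=$3.00
After 2 (year_end (apply 12% annual interest)): balance=$115.36 total_interest=$15.36

Answer: 115.36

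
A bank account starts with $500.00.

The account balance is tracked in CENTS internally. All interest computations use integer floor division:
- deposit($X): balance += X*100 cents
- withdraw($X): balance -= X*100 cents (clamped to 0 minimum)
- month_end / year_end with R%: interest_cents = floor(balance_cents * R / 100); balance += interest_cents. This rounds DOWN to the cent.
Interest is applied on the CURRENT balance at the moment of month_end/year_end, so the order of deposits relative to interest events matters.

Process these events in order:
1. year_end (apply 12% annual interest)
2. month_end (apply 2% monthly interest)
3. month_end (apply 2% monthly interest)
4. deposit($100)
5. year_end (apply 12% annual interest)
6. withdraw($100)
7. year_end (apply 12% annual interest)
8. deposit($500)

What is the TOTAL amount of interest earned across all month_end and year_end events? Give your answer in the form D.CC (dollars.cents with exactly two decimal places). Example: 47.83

Answer: 244.27

Derivation:
After 1 (year_end (apply 12% annual interest)): balance=$560.00 total_interest=$60.00
After 2 (month_end (apply 2% monthly interest)): balance=$571.20 total_interest=$71.20
After 3 (month_end (apply 2% monthly interest)): balance=$582.62 total_interest=$82.62
After 4 (deposit($100)): balance=$682.62 total_interest=$82.62
After 5 (year_end (apply 12% annual interest)): balance=$764.53 total_interest=$164.53
After 6 (withdraw($100)): balance=$664.53 total_interest=$164.53
After 7 (year_end (apply 12% annual interest)): balance=$744.27 total_interest=$244.27
After 8 (deposit($500)): balance=$1244.27 total_interest=$244.27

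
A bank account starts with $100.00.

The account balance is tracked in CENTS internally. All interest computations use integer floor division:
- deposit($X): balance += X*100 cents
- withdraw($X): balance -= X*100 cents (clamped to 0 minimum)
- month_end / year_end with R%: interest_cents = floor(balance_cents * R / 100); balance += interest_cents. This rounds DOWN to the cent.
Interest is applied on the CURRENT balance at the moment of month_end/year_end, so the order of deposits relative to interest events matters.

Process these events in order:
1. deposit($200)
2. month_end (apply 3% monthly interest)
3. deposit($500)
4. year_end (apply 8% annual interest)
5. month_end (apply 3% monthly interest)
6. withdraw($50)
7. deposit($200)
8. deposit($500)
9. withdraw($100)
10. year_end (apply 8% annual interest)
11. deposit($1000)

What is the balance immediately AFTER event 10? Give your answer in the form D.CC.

Answer: 1565.92

Derivation:
After 1 (deposit($200)): balance=$300.00 total_interest=$0.00
After 2 (month_end (apply 3% monthly interest)): balance=$309.00 total_interest=$9.00
After 3 (deposit($500)): balance=$809.00 total_interest=$9.00
After 4 (year_end (apply 8% annual interest)): balance=$873.72 total_interest=$73.72
After 5 (month_end (apply 3% monthly interest)): balance=$899.93 total_interest=$99.93
After 6 (withdraw($50)): balance=$849.93 total_interest=$99.93
After 7 (deposit($200)): balance=$1049.93 total_interest=$99.93
After 8 (deposit($500)): balance=$1549.93 total_interest=$99.93
After 9 (withdraw($100)): balance=$1449.93 total_interest=$99.93
After 10 (year_end (apply 8% annual interest)): balance=$1565.92 total_interest=$215.92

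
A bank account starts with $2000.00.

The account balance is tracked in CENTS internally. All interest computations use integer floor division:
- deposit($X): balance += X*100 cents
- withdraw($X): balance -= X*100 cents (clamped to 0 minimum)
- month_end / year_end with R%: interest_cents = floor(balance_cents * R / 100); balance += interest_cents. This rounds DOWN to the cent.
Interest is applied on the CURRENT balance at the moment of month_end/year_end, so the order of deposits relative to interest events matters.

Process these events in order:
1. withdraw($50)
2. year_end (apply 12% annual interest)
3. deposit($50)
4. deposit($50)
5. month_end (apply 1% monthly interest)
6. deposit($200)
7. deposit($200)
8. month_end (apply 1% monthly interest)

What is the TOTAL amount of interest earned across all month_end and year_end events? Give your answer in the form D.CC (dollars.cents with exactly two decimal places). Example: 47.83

Answer: 283.90

Derivation:
After 1 (withdraw($50)): balance=$1950.00 total_interest=$0.00
After 2 (year_end (apply 12% annual interest)): balance=$2184.00 total_interest=$234.00
After 3 (deposit($50)): balance=$2234.00 total_interest=$234.00
After 4 (deposit($50)): balance=$2284.00 total_interest=$234.00
After 5 (month_end (apply 1% monthly interest)): balance=$2306.84 total_interest=$256.84
After 6 (deposit($200)): balance=$2506.84 total_interest=$256.84
After 7 (deposit($200)): balance=$2706.84 total_interest=$256.84
After 8 (month_end (apply 1% monthly interest)): balance=$2733.90 total_interest=$283.90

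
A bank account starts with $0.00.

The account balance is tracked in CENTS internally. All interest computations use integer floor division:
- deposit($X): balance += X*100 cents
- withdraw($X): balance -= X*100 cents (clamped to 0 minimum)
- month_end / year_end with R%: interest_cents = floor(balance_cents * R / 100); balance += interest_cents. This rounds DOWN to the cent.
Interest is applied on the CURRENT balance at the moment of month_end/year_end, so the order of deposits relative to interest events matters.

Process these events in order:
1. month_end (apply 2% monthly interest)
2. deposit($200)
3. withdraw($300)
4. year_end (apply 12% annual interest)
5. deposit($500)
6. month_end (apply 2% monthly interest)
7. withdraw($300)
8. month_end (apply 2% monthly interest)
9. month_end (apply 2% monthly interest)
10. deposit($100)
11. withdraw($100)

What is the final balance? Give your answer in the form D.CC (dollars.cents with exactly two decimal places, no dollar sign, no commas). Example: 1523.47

Answer: 218.48

Derivation:
After 1 (month_end (apply 2% monthly interest)): balance=$0.00 total_interest=$0.00
After 2 (deposit($200)): balance=$200.00 total_interest=$0.00
After 3 (withdraw($300)): balance=$0.00 total_interest=$0.00
After 4 (year_end (apply 12% annual interest)): balance=$0.00 total_interest=$0.00
After 5 (deposit($500)): balance=$500.00 total_interest=$0.00
After 6 (month_end (apply 2% monthly interest)): balance=$510.00 total_interest=$10.00
After 7 (withdraw($300)): balance=$210.00 total_interest=$10.00
After 8 (month_end (apply 2% monthly interest)): balance=$214.20 total_interest=$14.20
After 9 (month_end (apply 2% monthly interest)): balance=$218.48 total_interest=$18.48
After 10 (deposit($100)): balance=$318.48 total_interest=$18.48
After 11 (withdraw($100)): balance=$218.48 total_interest=$18.48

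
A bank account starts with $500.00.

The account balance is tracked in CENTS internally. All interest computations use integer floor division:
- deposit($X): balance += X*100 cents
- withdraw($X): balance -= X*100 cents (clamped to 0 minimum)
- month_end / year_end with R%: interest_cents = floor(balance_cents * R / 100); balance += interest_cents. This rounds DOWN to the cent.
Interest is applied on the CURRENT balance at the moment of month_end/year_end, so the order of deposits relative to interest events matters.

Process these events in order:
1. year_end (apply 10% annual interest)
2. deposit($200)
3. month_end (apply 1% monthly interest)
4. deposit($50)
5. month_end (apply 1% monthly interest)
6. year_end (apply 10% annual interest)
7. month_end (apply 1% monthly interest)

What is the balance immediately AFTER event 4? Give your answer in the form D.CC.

After 1 (year_end (apply 10% annual interest)): balance=$550.00 total_interest=$50.00
After 2 (deposit($200)): balance=$750.00 total_interest=$50.00
After 3 (month_end (apply 1% monthly interest)): balance=$757.50 total_interest=$57.50
After 4 (deposit($50)): balance=$807.50 total_interest=$57.50

Answer: 807.50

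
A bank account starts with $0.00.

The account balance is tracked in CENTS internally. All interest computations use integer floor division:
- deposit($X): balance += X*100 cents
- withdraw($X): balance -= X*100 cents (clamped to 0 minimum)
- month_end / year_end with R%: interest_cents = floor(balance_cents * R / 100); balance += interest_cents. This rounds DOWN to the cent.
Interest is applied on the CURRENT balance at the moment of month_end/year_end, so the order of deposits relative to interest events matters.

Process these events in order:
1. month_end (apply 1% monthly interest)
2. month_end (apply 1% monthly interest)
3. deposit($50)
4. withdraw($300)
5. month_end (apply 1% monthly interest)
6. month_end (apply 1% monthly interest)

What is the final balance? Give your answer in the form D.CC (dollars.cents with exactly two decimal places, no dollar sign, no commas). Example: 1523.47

After 1 (month_end (apply 1% monthly interest)): balance=$0.00 total_interest=$0.00
After 2 (month_end (apply 1% monthly interest)): balance=$0.00 total_interest=$0.00
After 3 (deposit($50)): balance=$50.00 total_interest=$0.00
After 4 (withdraw($300)): balance=$0.00 total_interest=$0.00
After 5 (month_end (apply 1% monthly interest)): balance=$0.00 total_interest=$0.00
After 6 (month_end (apply 1% monthly interest)): balance=$0.00 total_interest=$0.00

Answer: 0.00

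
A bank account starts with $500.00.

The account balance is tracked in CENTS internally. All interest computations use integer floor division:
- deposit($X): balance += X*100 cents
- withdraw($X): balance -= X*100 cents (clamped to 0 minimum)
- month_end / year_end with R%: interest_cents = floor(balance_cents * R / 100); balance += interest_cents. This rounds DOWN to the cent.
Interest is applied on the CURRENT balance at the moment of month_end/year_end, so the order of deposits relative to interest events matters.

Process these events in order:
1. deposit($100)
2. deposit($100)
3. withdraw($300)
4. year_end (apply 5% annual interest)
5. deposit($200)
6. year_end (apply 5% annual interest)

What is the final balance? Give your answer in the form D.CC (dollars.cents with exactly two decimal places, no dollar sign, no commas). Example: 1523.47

Answer: 651.00

Derivation:
After 1 (deposit($100)): balance=$600.00 total_interest=$0.00
After 2 (deposit($100)): balance=$700.00 total_interest=$0.00
After 3 (withdraw($300)): balance=$400.00 total_interest=$0.00
After 4 (year_end (apply 5% annual interest)): balance=$420.00 total_interest=$20.00
After 5 (deposit($200)): balance=$620.00 total_interest=$20.00
After 6 (year_end (apply 5% annual interest)): balance=$651.00 total_interest=$51.00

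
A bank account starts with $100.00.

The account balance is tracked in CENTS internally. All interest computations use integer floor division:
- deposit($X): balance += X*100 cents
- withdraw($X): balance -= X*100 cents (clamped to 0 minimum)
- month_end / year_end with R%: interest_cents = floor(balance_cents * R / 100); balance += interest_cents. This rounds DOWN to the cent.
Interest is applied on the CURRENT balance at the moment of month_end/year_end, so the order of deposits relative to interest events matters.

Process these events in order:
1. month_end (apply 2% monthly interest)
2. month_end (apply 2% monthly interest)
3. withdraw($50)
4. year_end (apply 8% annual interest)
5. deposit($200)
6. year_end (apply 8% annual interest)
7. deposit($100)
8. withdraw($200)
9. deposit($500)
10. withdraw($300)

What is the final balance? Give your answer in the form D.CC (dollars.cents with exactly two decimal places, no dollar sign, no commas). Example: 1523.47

After 1 (month_end (apply 2% monthly interest)): balance=$102.00 total_interest=$2.00
After 2 (month_end (apply 2% monthly interest)): balance=$104.04 total_interest=$4.04
After 3 (withdraw($50)): balance=$54.04 total_interest=$4.04
After 4 (year_end (apply 8% annual interest)): balance=$58.36 total_interest=$8.36
After 5 (deposit($200)): balance=$258.36 total_interest=$8.36
After 6 (year_end (apply 8% annual interest)): balance=$279.02 total_interest=$29.02
After 7 (deposit($100)): balance=$379.02 total_interest=$29.02
After 8 (withdraw($200)): balance=$179.02 total_interest=$29.02
After 9 (deposit($500)): balance=$679.02 total_interest=$29.02
After 10 (withdraw($300)): balance=$379.02 total_interest=$29.02

Answer: 379.02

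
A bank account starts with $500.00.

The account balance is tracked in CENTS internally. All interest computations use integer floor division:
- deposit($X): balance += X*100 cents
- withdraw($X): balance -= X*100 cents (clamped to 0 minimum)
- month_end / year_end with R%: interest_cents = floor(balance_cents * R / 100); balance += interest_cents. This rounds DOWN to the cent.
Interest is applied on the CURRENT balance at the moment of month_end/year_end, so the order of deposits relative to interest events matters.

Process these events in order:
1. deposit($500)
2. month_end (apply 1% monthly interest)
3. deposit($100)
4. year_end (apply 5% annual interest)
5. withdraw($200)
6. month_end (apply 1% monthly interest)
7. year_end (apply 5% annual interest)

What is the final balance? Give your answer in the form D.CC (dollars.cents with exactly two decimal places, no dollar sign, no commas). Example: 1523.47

Answer: 1023.90

Derivation:
After 1 (deposit($500)): balance=$1000.00 total_interest=$0.00
After 2 (month_end (apply 1% monthly interest)): balance=$1010.00 total_interest=$10.00
After 3 (deposit($100)): balance=$1110.00 total_interest=$10.00
After 4 (year_end (apply 5% annual interest)): balance=$1165.50 total_interest=$65.50
After 5 (withdraw($200)): balance=$965.50 total_interest=$65.50
After 6 (month_end (apply 1% monthly interest)): balance=$975.15 total_interest=$75.15
After 7 (year_end (apply 5% annual interest)): balance=$1023.90 total_interest=$123.90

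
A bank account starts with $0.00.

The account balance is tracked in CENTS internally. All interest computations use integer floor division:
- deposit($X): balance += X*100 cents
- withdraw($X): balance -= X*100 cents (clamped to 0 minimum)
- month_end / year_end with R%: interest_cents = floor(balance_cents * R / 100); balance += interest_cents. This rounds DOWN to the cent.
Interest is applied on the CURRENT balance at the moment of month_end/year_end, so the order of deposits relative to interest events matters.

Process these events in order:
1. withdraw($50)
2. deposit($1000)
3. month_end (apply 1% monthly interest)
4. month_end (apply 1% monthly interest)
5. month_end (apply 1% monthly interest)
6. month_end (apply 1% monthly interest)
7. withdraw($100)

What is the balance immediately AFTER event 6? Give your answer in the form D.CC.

Answer: 1040.60

Derivation:
After 1 (withdraw($50)): balance=$0.00 total_interest=$0.00
After 2 (deposit($1000)): balance=$1000.00 total_interest=$0.00
After 3 (month_end (apply 1% monthly interest)): balance=$1010.00 total_interest=$10.00
After 4 (month_end (apply 1% monthly interest)): balance=$1020.10 total_interest=$20.10
After 5 (month_end (apply 1% monthly interest)): balance=$1030.30 total_interest=$30.30
After 6 (month_end (apply 1% monthly interest)): balance=$1040.60 total_interest=$40.60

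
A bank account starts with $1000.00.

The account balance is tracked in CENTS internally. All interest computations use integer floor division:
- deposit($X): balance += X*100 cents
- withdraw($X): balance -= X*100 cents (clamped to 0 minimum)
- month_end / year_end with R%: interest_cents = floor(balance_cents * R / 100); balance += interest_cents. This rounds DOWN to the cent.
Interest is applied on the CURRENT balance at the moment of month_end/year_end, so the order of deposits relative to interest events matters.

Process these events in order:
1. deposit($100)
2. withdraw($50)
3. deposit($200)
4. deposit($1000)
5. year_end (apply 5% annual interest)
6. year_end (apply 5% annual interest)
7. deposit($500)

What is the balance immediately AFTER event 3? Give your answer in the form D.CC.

After 1 (deposit($100)): balance=$1100.00 total_interest=$0.00
After 2 (withdraw($50)): balance=$1050.00 total_interest=$0.00
After 3 (deposit($200)): balance=$1250.00 total_interest=$0.00

Answer: 1250.00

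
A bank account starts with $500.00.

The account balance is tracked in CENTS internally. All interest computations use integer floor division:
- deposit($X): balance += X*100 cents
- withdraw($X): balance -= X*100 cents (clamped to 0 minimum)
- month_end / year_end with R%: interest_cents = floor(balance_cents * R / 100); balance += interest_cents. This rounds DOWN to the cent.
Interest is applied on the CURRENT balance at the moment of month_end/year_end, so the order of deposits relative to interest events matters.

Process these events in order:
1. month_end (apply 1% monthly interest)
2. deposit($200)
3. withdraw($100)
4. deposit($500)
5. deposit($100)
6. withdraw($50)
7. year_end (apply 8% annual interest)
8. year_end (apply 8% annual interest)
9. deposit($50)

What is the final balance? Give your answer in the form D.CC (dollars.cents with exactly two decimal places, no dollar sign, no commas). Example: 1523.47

After 1 (month_end (apply 1% monthly interest)): balance=$505.00 total_interest=$5.00
After 2 (deposit($200)): balance=$705.00 total_interest=$5.00
After 3 (withdraw($100)): balance=$605.00 total_interest=$5.00
After 4 (deposit($500)): balance=$1105.00 total_interest=$5.00
After 5 (deposit($100)): balance=$1205.00 total_interest=$5.00
After 6 (withdraw($50)): balance=$1155.00 total_interest=$5.00
After 7 (year_end (apply 8% annual interest)): balance=$1247.40 total_interest=$97.40
After 8 (year_end (apply 8% annual interest)): balance=$1347.19 total_interest=$197.19
After 9 (deposit($50)): balance=$1397.19 total_interest=$197.19

Answer: 1397.19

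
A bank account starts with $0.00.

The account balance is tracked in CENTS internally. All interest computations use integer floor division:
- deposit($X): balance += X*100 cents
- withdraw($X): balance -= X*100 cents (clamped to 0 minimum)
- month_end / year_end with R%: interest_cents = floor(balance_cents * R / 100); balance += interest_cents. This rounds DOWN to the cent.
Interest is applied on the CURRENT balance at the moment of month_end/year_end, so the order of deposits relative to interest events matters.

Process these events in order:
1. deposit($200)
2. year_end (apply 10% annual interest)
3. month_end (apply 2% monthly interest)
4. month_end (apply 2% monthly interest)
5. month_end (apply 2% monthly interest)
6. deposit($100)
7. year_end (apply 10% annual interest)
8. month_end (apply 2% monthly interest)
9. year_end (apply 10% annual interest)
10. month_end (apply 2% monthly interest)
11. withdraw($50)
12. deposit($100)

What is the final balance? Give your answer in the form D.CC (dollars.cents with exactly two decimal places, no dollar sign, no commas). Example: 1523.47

After 1 (deposit($200)): balance=$200.00 total_interest=$0.00
After 2 (year_end (apply 10% annual interest)): balance=$220.00 total_interest=$20.00
After 3 (month_end (apply 2% monthly interest)): balance=$224.40 total_interest=$24.40
After 4 (month_end (apply 2% monthly interest)): balance=$228.88 total_interest=$28.88
After 5 (month_end (apply 2% monthly interest)): balance=$233.45 total_interest=$33.45
After 6 (deposit($100)): balance=$333.45 total_interest=$33.45
After 7 (year_end (apply 10% annual interest)): balance=$366.79 total_interest=$66.79
After 8 (month_end (apply 2% monthly interest)): balance=$374.12 total_interest=$74.12
After 9 (year_end (apply 10% annual interest)): balance=$411.53 total_interest=$111.53
After 10 (month_end (apply 2% monthly interest)): balance=$419.76 total_interest=$119.76
After 11 (withdraw($50)): balance=$369.76 total_interest=$119.76
After 12 (deposit($100)): balance=$469.76 total_interest=$119.76

Answer: 469.76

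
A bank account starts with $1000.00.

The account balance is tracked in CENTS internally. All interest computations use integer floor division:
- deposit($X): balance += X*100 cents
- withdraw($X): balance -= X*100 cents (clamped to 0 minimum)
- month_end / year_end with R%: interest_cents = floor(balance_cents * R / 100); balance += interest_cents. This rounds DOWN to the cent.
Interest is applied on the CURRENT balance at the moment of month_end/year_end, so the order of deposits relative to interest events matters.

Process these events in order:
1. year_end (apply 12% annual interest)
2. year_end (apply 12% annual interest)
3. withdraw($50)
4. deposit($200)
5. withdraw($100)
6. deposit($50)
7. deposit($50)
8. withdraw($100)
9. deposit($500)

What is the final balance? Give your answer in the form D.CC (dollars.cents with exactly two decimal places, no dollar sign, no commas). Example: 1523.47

After 1 (year_end (apply 12% annual interest)): balance=$1120.00 total_interest=$120.00
After 2 (year_end (apply 12% annual interest)): balance=$1254.40 total_interest=$254.40
After 3 (withdraw($50)): balance=$1204.40 total_interest=$254.40
After 4 (deposit($200)): balance=$1404.40 total_interest=$254.40
After 5 (withdraw($100)): balance=$1304.40 total_interest=$254.40
After 6 (deposit($50)): balance=$1354.40 total_interest=$254.40
After 7 (deposit($50)): balance=$1404.40 total_interest=$254.40
After 8 (withdraw($100)): balance=$1304.40 total_interest=$254.40
After 9 (deposit($500)): balance=$1804.40 total_interest=$254.40

Answer: 1804.40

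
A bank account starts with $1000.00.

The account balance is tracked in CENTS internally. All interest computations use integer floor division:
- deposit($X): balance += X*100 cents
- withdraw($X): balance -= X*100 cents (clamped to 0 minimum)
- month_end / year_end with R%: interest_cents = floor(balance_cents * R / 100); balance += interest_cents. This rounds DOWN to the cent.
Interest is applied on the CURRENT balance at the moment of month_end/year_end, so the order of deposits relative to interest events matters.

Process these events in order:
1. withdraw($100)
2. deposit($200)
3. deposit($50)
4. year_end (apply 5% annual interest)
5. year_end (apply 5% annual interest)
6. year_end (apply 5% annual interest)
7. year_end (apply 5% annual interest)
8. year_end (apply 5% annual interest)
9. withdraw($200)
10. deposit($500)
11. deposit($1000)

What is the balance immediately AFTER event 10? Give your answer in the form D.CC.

After 1 (withdraw($100)): balance=$900.00 total_interest=$0.00
After 2 (deposit($200)): balance=$1100.00 total_interest=$0.00
After 3 (deposit($50)): balance=$1150.00 total_interest=$0.00
After 4 (year_end (apply 5% annual interest)): balance=$1207.50 total_interest=$57.50
After 5 (year_end (apply 5% annual interest)): balance=$1267.87 total_interest=$117.87
After 6 (year_end (apply 5% annual interest)): balance=$1331.26 total_interest=$181.26
After 7 (year_end (apply 5% annual interest)): balance=$1397.82 total_interest=$247.82
After 8 (year_end (apply 5% annual interest)): balance=$1467.71 total_interest=$317.71
After 9 (withdraw($200)): balance=$1267.71 total_interest=$317.71
After 10 (deposit($500)): balance=$1767.71 total_interest=$317.71

Answer: 1767.71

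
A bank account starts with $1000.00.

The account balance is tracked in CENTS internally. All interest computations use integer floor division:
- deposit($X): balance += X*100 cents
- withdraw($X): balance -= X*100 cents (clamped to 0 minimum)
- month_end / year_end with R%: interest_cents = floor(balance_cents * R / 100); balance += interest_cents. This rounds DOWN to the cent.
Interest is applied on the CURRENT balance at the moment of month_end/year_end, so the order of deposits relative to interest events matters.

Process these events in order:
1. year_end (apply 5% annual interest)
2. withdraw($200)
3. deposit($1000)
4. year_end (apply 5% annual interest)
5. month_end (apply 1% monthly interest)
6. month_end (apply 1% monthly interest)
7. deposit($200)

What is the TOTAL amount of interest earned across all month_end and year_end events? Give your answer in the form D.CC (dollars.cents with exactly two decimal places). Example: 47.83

After 1 (year_end (apply 5% annual interest)): balance=$1050.00 total_interest=$50.00
After 2 (withdraw($200)): balance=$850.00 total_interest=$50.00
After 3 (deposit($1000)): balance=$1850.00 total_interest=$50.00
After 4 (year_end (apply 5% annual interest)): balance=$1942.50 total_interest=$142.50
After 5 (month_end (apply 1% monthly interest)): balance=$1961.92 total_interest=$161.92
After 6 (month_end (apply 1% monthly interest)): balance=$1981.53 total_interest=$181.53
After 7 (deposit($200)): balance=$2181.53 total_interest=$181.53

Answer: 181.53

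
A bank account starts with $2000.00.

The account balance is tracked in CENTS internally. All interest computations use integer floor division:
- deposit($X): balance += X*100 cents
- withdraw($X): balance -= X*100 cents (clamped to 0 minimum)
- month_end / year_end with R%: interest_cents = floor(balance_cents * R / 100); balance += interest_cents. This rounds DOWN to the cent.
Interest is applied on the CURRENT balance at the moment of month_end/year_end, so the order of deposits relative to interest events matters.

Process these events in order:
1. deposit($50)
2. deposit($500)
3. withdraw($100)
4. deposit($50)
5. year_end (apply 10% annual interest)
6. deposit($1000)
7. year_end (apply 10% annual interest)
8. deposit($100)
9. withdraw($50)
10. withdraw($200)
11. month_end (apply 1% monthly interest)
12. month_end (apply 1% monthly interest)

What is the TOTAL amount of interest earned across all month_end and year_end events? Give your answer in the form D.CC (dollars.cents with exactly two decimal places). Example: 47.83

After 1 (deposit($50)): balance=$2050.00 total_interest=$0.00
After 2 (deposit($500)): balance=$2550.00 total_interest=$0.00
After 3 (withdraw($100)): balance=$2450.00 total_interest=$0.00
After 4 (deposit($50)): balance=$2500.00 total_interest=$0.00
After 5 (year_end (apply 10% annual interest)): balance=$2750.00 total_interest=$250.00
After 6 (deposit($1000)): balance=$3750.00 total_interest=$250.00
After 7 (year_end (apply 10% annual interest)): balance=$4125.00 total_interest=$625.00
After 8 (deposit($100)): balance=$4225.00 total_interest=$625.00
After 9 (withdraw($50)): balance=$4175.00 total_interest=$625.00
After 10 (withdraw($200)): balance=$3975.00 total_interest=$625.00
After 11 (month_end (apply 1% monthly interest)): balance=$4014.75 total_interest=$664.75
After 12 (month_end (apply 1% monthly interest)): balance=$4054.89 total_interest=$704.89

Answer: 704.89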